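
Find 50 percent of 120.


Convert percentage to decimal:
50% = 0.5
Multiply:
120 x 0.5 = 60

60


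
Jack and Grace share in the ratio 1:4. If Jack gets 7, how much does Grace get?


Find the multiplier:
7 / 1 = 7
Apply to Grace's share:
4 x 7 = 28

28


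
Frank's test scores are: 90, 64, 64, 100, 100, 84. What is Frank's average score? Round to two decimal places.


Add the scores:
90 + 64 + 64 + 100 + 100 + 84 = 502
Divide by the number of tests:
502 / 6 = 83.6666... ≈ 83.67

83.67


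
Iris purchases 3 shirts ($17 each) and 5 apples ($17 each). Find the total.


Cost of shirts:
3 x $17 = $51
Cost of apples:
5 x $17 = $85
Add both:
$51 + $85 = $136

$136


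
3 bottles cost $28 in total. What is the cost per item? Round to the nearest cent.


Total cost: $28
Number of items: 3
Unit price: $28 / 3 = $9.3333... ≈ $9.33

$9.33


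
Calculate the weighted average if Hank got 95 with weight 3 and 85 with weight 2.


Weighted sum:
3 x 95 + 2 x 85 = 455
Total weight:
3 + 2 = 5
Weighted average:
455 / 5 = 91

91


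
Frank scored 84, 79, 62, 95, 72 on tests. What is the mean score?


Add the scores:
84 + 79 + 62 + 95 + 72 = 392
Divide by the number of tests:
392 / 5 = 78.4

78.4


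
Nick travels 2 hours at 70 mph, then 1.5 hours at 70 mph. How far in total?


Leg 1 distance:
70 x 2 = 140 miles
Leg 2 distance:
70 x 1.5 = 105 miles
Total distance:
140 + 105 = 245 miles

245 miles


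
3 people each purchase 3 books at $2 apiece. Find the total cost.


Cost per person:
3 x $2 = $6
Group total:
3 x $6 = $18

$18


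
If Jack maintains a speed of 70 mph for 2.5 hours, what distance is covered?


Use the formula: distance = speed x time
Speed = 70 mph, Time = 2.5 hours
70 x 2.5 = 175 miles

175 miles


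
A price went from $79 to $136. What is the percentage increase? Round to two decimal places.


Find the absolute change:
|136 - 79| = 57
Divide by original and multiply by 100:
57 / 79 x 100 = 72.1518...% ≈ 72.15%

72.15%


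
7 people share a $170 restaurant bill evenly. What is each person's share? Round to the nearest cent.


Total bill: $170
Number of people: 7
Each pays: $170 / 7 = $24.2857... ≈ $24.29

$24.29


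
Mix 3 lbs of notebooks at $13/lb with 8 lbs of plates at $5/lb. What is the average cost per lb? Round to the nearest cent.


Cost of notebooks:
3 x $13 = $39
Cost of plates:
8 x $5 = $40
Total cost: $39 + $40 = $79
Total weight: 11 lbs
Average: $79 / 11 = $7.1818... ≈ $7.18/lb

$7.18/lb


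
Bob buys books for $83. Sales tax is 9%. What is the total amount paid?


Calculate the tax:
9% of $83 = $7.47
Add tax to price:
$83 + $7.47 = $90.47

$90.47


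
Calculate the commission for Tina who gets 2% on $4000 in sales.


Convert rate to decimal:
2% = 0.02
Multiply by sales:
$4000 x 0.02 = $80

$80


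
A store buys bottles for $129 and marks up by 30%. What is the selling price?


Calculate the markup amount:
30% of $129 = $38.70
Add to cost:
$129 + $38.70 = $167.70

$167.70


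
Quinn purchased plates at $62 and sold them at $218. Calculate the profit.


Selling price = $218
Cost price = $62
Profit = selling price - cost price:
Profit = $218 - $62 = $156

$156


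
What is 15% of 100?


Convert percentage to decimal:
15% = 0.15
Multiply:
100 x 0.15 = 15

15


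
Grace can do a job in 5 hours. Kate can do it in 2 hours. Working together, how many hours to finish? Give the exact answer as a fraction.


Grace's rate: 1/5 of the job per hour
Kate's rate: 1/2 of the job per hour
Combined rate: 1/5 + 1/2 = 7/10 per hour
Time = 1 / (7/10) = 10/7 hours (≈ 1.43 hours)

10/7 hours


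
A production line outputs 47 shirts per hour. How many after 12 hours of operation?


Production rate: 47 shirts per hour
Time: 12 hours
Total: 47 x 12 = 564 shirts

564 shirts


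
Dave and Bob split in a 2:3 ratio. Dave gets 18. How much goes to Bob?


Find the multiplier:
18 / 2 = 9
Apply to Bob's share:
3 x 9 = 27

27


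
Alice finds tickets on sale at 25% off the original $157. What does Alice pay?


Calculate the discount amount:
25% of $157 = $39.25
Subtract from original:
$157 - $39.25 = $117.75

$117.75


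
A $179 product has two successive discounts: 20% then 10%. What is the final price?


First discount:
20% of $179 = $35.80
Price after first discount:
$179 - $35.80 = $143.20
Second discount:
10% of $143.20 = $14.32
Final price:
$143.20 - $14.32 = $128.88

$128.88


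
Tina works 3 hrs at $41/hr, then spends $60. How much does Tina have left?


Calculate earnings:
3 x $41 = $123
Subtract spending:
$123 - $60 = $63

$63


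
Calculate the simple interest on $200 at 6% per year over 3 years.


Use the formula I = P x R x T / 100
P x R x T = 200 x 6 x 3 = 3600
I = 3600 / 100 = $36

$36


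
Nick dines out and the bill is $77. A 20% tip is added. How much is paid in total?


Calculate the tip:
20% of $77 = $15.40
Add tip to meal cost:
$77 + $15.40 = $92.40

$92.40


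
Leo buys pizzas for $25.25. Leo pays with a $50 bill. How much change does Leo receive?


Start with the amount paid:
$50
Subtract the price:
$50 - $25.25 = $24.75

$24.75


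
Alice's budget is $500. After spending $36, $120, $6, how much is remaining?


Add up expenses:
$36 + $120 + $6 = $162
Subtract from budget:
$500 - $162 = $338

$338


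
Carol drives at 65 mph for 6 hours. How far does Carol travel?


Use the formula: distance = speed x time
Speed = 65 mph, Time = 6 hours
65 x 6 = 390 miles

390 miles


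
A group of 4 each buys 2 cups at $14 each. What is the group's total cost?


Cost per person:
2 x $14 = $28
Group total:
4 x $28 = $112

$112


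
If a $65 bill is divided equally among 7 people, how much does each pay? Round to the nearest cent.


Total bill: $65
Number of people: 7
Each pays: $65 / 7 = $9.2857... ≈ $9.29

$9.29


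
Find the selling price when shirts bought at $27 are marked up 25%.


Calculate the markup amount:
25% of $27 = $6.75
Add to cost:
$27 + $6.75 = $33.75

$33.75


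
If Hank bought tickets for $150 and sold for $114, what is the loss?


Selling price = $114
Cost price = $150
Loss = cost price - selling price:
Loss = $150 - $114 = $36

$36


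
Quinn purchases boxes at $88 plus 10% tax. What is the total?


Calculate the tax:
10% of $88 = $8.80
Add tax to price:
$88 + $8.80 = $96.80

$96.80


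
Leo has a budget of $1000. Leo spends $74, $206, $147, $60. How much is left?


Add up expenses:
$74 + $206 + $147 + $60 = $487
Subtract from budget:
$1000 - $487 = $513

$513


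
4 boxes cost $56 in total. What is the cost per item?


Total cost: $56
Number of items: 4
Unit price: $56 / 4 = $14

$14


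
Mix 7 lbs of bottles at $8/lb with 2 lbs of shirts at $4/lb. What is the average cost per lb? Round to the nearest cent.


Cost of bottles:
7 x $8 = $56
Cost of shirts:
2 x $4 = $8
Total cost: $56 + $8 = $64
Total weight: 9 lbs
Average: $64 / 9 = $7.1111... ≈ $7.11/lb

$7.11/lb


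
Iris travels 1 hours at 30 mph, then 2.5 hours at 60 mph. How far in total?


Leg 1 distance:
30 x 1 = 30 miles
Leg 2 distance:
60 x 2.5 = 150 miles
Total distance:
30 + 150 = 180 miles

180 miles


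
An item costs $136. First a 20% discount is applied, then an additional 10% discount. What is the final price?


First discount:
20% of $136 = $27.20
Price after first discount:
$136 - $27.20 = $108.80
Second discount:
10% of $108.80 = $10.88
Final price:
$108.80 - $10.88 = $97.92

$97.92


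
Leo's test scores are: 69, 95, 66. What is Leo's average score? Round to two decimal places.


Add the scores:
69 + 95 + 66 = 230
Divide by the number of tests:
230 / 3 = 76.6666... ≈ 76.67

76.67


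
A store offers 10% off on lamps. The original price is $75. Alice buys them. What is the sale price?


Calculate the discount amount:
10% of $75 = $7.50
Subtract from original:
$75 - $7.50 = $67.50

$67.50


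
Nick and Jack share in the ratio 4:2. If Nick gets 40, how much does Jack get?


Find the multiplier:
40 / 4 = 10
Apply to Jack's share:
2 x 10 = 20

20


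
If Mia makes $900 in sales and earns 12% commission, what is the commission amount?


Convert rate to decimal:
12% = 0.12
Multiply by sales:
$900 x 0.12 = $108

$108


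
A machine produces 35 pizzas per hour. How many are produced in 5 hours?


Production rate: 35 pizzas per hour
Time: 5 hours
Total: 35 x 5 = 175 pizzas

175 pizzas


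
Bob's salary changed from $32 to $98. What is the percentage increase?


Find the absolute change:
|98 - 32| = 66
Divide by original and multiply by 100:
66 / 32 x 100 = 206.25%

206.25%


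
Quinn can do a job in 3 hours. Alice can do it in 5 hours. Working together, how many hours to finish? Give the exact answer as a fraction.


Quinn's rate: 1/3 of the job per hour
Alice's rate: 1/5 of the job per hour
Combined rate: 1/3 + 1/5 = 8/15 per hour
Time = 1 / (8/15) = 15/8 hours (≈ 1.88 hours)

15/8 hours


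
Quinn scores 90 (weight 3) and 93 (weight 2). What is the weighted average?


Weighted sum:
3 x 90 + 2 x 93 = 456
Total weight:
3 + 2 = 5
Weighted average:
456 / 5 = 91.2

91.2


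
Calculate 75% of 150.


Convert percentage to decimal:
75% = 0.75
Multiply:
150 x 0.75 = 112.5

112.5


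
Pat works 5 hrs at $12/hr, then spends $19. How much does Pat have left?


Calculate earnings:
5 x $12 = $60
Subtract spending:
$60 - $19 = $41

$41


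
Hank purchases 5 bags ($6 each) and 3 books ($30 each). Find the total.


Cost of bags:
5 x $6 = $30
Cost of books:
3 x $30 = $90
Add both:
$30 + $90 = $120

$120


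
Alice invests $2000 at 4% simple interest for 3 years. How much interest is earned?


Use the formula I = P x R x T / 100
P x R x T = 2000 x 4 x 3 = 24000
I = 24000 / 100 = $240

$240


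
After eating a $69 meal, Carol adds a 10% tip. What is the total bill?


Calculate the tip:
10% of $69 = $6.90
Add tip to meal cost:
$69 + $6.90 = $75.90

$75.90


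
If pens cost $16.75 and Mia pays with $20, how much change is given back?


Start with the amount paid:
$20
Subtract the price:
$20 - $16.75 = $3.25

$3.25


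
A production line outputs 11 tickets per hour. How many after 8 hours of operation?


Production rate: 11 tickets per hour
Time: 8 hours
Total: 11 x 8 = 88 tickets

88 tickets


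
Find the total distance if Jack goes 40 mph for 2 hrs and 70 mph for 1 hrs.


Leg 1 distance:
40 x 2 = 80 miles
Leg 2 distance:
70 x 1 = 70 miles
Total distance:
80 + 70 = 150 miles

150 miles


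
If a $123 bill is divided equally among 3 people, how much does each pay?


Total bill: $123
Number of people: 3
Each pays: $123 / 3 = $41

$41


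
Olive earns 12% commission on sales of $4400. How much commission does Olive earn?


Convert rate to decimal:
12% = 0.12
Multiply by sales:
$4400 x 0.12 = $528

$528


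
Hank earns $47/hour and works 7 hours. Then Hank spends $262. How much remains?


Calculate earnings:
7 x $47 = $329
Subtract spending:
$329 - $262 = $67

$67


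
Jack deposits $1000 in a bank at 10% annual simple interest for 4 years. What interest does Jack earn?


Use the formula I = P x R x T / 100
P x R x T = 1000 x 10 x 4 = 40000
I = 40000 / 100 = $400

$400


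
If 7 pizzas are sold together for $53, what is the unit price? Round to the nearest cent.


Total cost: $53
Number of items: 7
Unit price: $53 / 7 = $7.5714... ≈ $7.57

$7.57


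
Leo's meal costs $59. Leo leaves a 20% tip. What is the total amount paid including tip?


Calculate the tip:
20% of $59 = $11.80
Add tip to meal cost:
$59 + $11.80 = $70.80

$70.80


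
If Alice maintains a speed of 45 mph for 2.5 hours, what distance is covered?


Use the formula: distance = speed x time
Speed = 45 mph, Time = 2.5 hours
45 x 2.5 = 112.5 miles

112.5 miles


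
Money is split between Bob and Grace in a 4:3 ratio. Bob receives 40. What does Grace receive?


Find the multiplier:
40 / 4 = 10
Apply to Grace's share:
3 x 10 = 30

30


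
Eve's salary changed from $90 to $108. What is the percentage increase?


Find the absolute change:
|108 - 90| = 18
Divide by original and multiply by 100:
18 / 90 x 100 = 20%

20%


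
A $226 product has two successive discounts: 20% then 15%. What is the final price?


First discount:
20% of $226 = $45.20
Price after first discount:
$226 - $45.20 = $180.80
Second discount:
15% of $180.80 = $27.12
Final price:
$180.80 - $27.12 = $153.68

$153.68


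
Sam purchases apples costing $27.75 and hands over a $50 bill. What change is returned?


Start with the amount paid:
$50
Subtract the price:
$50 - $27.75 = $22.25

$22.25


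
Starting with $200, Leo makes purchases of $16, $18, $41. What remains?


Add up expenses:
$16 + $18 + $41 = $75
Subtract from budget:
$200 - $75 = $125

$125


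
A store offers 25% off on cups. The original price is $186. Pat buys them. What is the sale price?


Calculate the discount amount:
25% of $186 = $46.50
Subtract from original:
$186 - $46.50 = $139.50

$139.50


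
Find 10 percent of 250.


Convert percentage to decimal:
10% = 0.1
Multiply:
250 x 0.1 = 25

25


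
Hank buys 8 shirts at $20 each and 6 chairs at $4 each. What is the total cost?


Cost of shirts:
8 x $20 = $160
Cost of chairs:
6 x $4 = $24
Add both:
$160 + $24 = $184

$184


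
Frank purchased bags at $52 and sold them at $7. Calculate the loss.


Selling price = $7
Cost price = $52
Loss = cost price - selling price:
Loss = $52 - $7 = $45

$45


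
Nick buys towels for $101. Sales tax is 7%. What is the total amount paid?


Calculate the tax:
7% of $101 = $7.07
Add tax to price:
$101 + $7.07 = $108.07

$108.07


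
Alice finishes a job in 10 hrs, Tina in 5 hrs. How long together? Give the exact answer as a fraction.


Alice's rate: 1/10 of the job per hour
Tina's rate: 1/5 of the job per hour
Combined rate: 1/10 + 1/5 = 3/10 per hour
Time = 1 / (3/10) = 10/3 hours (≈ 3.33 hours)

10/3 hours


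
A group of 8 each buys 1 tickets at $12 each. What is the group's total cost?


Cost per person:
1 x $12 = $12
Group total:
8 x $12 = $96

$96


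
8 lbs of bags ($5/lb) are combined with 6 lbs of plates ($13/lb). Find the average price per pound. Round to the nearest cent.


Cost of bags:
8 x $5 = $40
Cost of plates:
6 x $13 = $78
Total cost: $40 + $78 = $118
Total weight: 14 lbs
Average: $118 / 14 = $8.4285... ≈ $8.43/lb

$8.43/lb


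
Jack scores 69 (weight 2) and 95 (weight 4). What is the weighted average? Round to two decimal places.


Weighted sum:
2 x 69 + 4 x 95 = 518
Total weight:
2 + 4 = 6
Weighted average:
518 / 6 = 86.3333... ≈ 86.33

86.33


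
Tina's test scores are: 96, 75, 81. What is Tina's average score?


Add the scores:
96 + 75 + 81 = 252
Divide by the number of tests:
252 / 3 = 84

84


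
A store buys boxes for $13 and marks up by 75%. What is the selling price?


Calculate the markup amount:
75% of $13 = $9.75
Add to cost:
$13 + $9.75 = $22.75

$22.75


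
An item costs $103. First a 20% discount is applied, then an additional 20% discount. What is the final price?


First discount:
20% of $103 = $20.60
Price after first discount:
$103 - $20.60 = $82.40
Second discount:
20% of $82.40 = $16.48
Final price:
$82.40 - $16.48 = $65.92

$65.92


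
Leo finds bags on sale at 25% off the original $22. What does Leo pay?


Calculate the discount amount:
25% of $22 = $5.50
Subtract from original:
$22 - $5.50 = $16.50

$16.50


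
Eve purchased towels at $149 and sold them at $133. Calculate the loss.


Selling price = $133
Cost price = $149
Loss = cost price - selling price:
Loss = $149 - $133 = $16

$16


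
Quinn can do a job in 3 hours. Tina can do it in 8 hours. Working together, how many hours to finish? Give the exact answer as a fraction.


Quinn's rate: 1/3 of the job per hour
Tina's rate: 1/8 of the job per hour
Combined rate: 1/3 + 1/8 = 11/24 per hour
Time = 1 / (11/24) = 24/11 hours (≈ 2.18 hours)

24/11 hours


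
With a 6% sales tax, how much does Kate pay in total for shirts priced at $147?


Calculate the tax:
6% of $147 = $8.82
Add tax to price:
$147 + $8.82 = $155.82

$155.82


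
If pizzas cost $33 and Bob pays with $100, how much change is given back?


Start with the amount paid:
$100
Subtract the price:
$100 - $33 = $67

$67


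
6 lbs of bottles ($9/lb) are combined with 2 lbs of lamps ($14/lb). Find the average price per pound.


Cost of bottles:
6 x $9 = $54
Cost of lamps:
2 x $14 = $28
Total cost: $54 + $28 = $82
Total weight: 8 lbs
Average: $82 / 8 = $10.25/lb

$10.25/lb


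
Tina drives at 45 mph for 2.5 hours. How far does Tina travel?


Use the formula: distance = speed x time
Speed = 45 mph, Time = 2.5 hours
45 x 2.5 = 112.5 miles

112.5 miles


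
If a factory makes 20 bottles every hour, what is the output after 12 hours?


Production rate: 20 bottles per hour
Time: 12 hours
Total: 20 x 12 = 240 bottles

240 bottles


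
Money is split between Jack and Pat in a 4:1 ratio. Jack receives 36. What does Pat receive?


Find the multiplier:
36 / 4 = 9
Apply to Pat's share:
1 x 9 = 9

9


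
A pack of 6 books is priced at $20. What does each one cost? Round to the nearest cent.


Total cost: $20
Number of items: 6
Unit price: $20 / 6 = $3.3333... ≈ $3.33

$3.33


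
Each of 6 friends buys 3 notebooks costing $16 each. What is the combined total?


Cost per person:
3 x $16 = $48
Group total:
6 x $48 = $288

$288


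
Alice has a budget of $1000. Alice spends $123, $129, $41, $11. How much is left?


Add up expenses:
$123 + $129 + $41 + $11 = $304
Subtract from budget:
$1000 - $304 = $696

$696


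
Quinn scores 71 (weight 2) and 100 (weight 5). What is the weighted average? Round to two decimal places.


Weighted sum:
2 x 71 + 5 x 100 = 642
Total weight:
2 + 5 = 7
Weighted average:
642 / 7 = 91.7142... ≈ 91.71

91.71


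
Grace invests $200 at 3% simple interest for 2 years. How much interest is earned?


Use the formula I = P x R x T / 100
P x R x T = 200 x 3 x 2 = 1200
I = 1200 / 100 = $12

$12


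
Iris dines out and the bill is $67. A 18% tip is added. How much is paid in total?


Calculate the tip:
18% of $67 = $12.06
Add tip to meal cost:
$67 + $12.06 = $79.06

$79.06


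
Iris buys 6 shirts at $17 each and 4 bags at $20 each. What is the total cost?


Cost of shirts:
6 x $17 = $102
Cost of bags:
4 x $20 = $80
Add both:
$102 + $80 = $182

$182


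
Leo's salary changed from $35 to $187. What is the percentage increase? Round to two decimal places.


Find the absolute change:
|187 - 35| = 152
Divide by original and multiply by 100:
152 / 35 x 100 = 434.2857...% ≈ 434.29%

434.29%


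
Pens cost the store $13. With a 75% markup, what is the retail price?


Calculate the markup amount:
75% of $13 = $9.75
Add to cost:
$13 + $9.75 = $22.75

$22.75


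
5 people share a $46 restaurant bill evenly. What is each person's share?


Total bill: $46
Number of people: 5
Each pays: $46 / 5 = $9.20

$9.20


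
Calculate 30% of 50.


Convert percentage to decimal:
30% = 0.3
Multiply:
50 x 0.3 = 15

15


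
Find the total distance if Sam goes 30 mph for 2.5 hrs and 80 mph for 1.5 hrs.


Leg 1 distance:
30 x 2.5 = 75 miles
Leg 2 distance:
80 x 1.5 = 120 miles
Total distance:
75 + 120 = 195 miles

195 miles


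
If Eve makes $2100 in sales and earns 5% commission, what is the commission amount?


Convert rate to decimal:
5% = 0.05
Multiply by sales:
$2100 x 0.05 = $105

$105


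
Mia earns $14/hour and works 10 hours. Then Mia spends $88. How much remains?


Calculate earnings:
10 x $14 = $140
Subtract spending:
$140 - $88 = $52

$52


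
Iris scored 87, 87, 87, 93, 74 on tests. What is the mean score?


Add the scores:
87 + 87 + 87 + 93 + 74 = 428
Divide by the number of tests:
428 / 5 = 85.6

85.6


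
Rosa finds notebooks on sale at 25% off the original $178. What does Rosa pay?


Calculate the discount amount:
25% of $178 = $44.50
Subtract from original:
$178 - $44.50 = $133.50

$133.50


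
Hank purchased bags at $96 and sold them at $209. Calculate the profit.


Selling price = $209
Cost price = $96
Profit = selling price - cost price:
Profit = $209 - $96 = $113

$113


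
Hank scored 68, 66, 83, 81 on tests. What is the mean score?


Add the scores:
68 + 66 + 83 + 81 = 298
Divide by the number of tests:
298 / 4 = 74.5

74.5


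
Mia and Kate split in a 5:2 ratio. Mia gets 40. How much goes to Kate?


Find the multiplier:
40 / 5 = 8
Apply to Kate's share:
2 x 8 = 16

16


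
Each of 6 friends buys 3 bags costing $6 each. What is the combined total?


Cost per person:
3 x $6 = $18
Group total:
6 x $18 = $108

$108


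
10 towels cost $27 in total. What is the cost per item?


Total cost: $27
Number of items: 10
Unit price: $27 / 10 = $2.70

$2.70


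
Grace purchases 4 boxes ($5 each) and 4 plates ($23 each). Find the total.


Cost of boxes:
4 x $5 = $20
Cost of plates:
4 x $23 = $92
Add both:
$20 + $92 = $112

$112


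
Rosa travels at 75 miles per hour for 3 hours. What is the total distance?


Use the formula: distance = speed x time
Speed = 75 mph, Time = 3 hours
75 x 3 = 225 miles

225 miles


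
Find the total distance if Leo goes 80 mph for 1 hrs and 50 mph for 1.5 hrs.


Leg 1 distance:
80 x 1 = 80 miles
Leg 2 distance:
50 x 1.5 = 75 miles
Total distance:
80 + 75 = 155 miles

155 miles


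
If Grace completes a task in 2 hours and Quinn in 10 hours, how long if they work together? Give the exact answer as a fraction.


Grace's rate: 1/2 of the job per hour
Quinn's rate: 1/10 of the job per hour
Combined rate: 1/2 + 1/10 = 3/5 per hour
Time = 1 / (3/5) = 5/3 hours (≈ 1.67 hours)

5/3 hours


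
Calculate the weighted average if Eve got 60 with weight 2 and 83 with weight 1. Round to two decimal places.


Weighted sum:
2 x 60 + 1 x 83 = 203
Total weight:
2 + 1 = 3
Weighted average:
203 / 3 = 67.6666... ≈ 67.67

67.67


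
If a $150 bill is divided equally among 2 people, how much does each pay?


Total bill: $150
Number of people: 2
Each pays: $150 / 2 = $75

$75


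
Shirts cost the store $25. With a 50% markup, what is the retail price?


Calculate the markup amount:
50% of $25 = $12.50
Add to cost:
$25 + $12.50 = $37.50

$37.50


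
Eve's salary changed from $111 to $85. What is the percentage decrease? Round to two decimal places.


Find the absolute change:
|85 - 111| = 26
Divide by original and multiply by 100:
26 / 111 x 100 = 23.4234...% ≈ 23.42%

23.42%


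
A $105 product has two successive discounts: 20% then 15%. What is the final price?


First discount:
20% of $105 = $21
Price after first discount:
$105 - $21 = $84
Second discount:
15% of $84 = $12.60
Final price:
$84 - $12.60 = $71.40

$71.40


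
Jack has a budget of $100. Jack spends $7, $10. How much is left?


Add up expenses:
$7 + $10 = $17
Subtract from budget:
$100 - $17 = $83

$83


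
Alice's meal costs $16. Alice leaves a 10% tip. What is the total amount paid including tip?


Calculate the tip:
10% of $16 = $1.60
Add tip to meal cost:
$16 + $1.60 = $17.60

$17.60


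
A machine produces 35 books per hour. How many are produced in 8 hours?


Production rate: 35 books per hour
Time: 8 hours
Total: 35 x 8 = 280 books

280 books


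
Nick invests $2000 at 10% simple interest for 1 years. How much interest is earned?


Use the formula I = P x R x T / 100
P x R x T = 2000 x 10 x 1 = 20000
I = 20000 / 100 = $200

$200


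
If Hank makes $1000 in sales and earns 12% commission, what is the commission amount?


Convert rate to decimal:
12% = 0.12
Multiply by sales:
$1000 x 0.12 = $120

$120


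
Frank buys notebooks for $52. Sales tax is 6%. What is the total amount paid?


Calculate the tax:
6% of $52 = $3.12
Add tax to price:
$52 + $3.12 = $55.12

$55.12


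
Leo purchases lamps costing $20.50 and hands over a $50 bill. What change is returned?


Start with the amount paid:
$50
Subtract the price:
$50 - $20.50 = $29.50

$29.50


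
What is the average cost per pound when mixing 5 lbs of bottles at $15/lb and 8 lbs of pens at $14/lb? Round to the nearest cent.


Cost of bottles:
5 x $15 = $75
Cost of pens:
8 x $14 = $112
Total cost: $75 + $112 = $187
Total weight: 13 lbs
Average: $187 / 13 = $14.3846... ≈ $14.38/lb

$14.38/lb


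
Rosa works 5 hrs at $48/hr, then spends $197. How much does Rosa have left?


Calculate earnings:
5 x $48 = $240
Subtract spending:
$240 - $197 = $43

$43


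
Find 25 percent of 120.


Convert percentage to decimal:
25% = 0.25
Multiply:
120 x 0.25 = 30

30


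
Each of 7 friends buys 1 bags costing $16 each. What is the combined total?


Cost per person:
1 x $16 = $16
Group total:
7 x $16 = $112

$112


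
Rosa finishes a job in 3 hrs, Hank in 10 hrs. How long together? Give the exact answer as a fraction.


Rosa's rate: 1/3 of the job per hour
Hank's rate: 1/10 of the job per hour
Combined rate: 1/3 + 1/10 = 13/30 per hour
Time = 1 / (13/30) = 30/13 hours (≈ 2.31 hours)

30/13 hours


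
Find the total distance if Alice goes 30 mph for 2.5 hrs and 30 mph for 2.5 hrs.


Leg 1 distance:
30 x 2.5 = 75 miles
Leg 2 distance:
30 x 2.5 = 75 miles
Total distance:
75 + 75 = 150 miles

150 miles


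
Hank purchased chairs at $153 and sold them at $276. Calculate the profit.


Selling price = $276
Cost price = $153
Profit = selling price - cost price:
Profit = $276 - $153 = $123

$123


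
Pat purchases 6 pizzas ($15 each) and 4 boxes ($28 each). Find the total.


Cost of pizzas:
6 x $15 = $90
Cost of boxes:
4 x $28 = $112
Add both:
$90 + $112 = $202

$202


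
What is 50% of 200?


Convert percentage to decimal:
50% = 0.5
Multiply:
200 x 0.5 = 100

100


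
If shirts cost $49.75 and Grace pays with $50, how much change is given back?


Start with the amount paid:
$50
Subtract the price:
$50 - $49.75 = $0.25

$0.25


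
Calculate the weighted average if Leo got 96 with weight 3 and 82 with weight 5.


Weighted sum:
3 x 96 + 5 x 82 = 698
Total weight:
3 + 5 = 8
Weighted average:
698 / 8 = 87.25

87.25


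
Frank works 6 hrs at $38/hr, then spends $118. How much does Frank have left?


Calculate earnings:
6 x $38 = $228
Subtract spending:
$228 - $118 = $110

$110


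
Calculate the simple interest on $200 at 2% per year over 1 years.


Use the formula I = P x R x T / 100
P x R x T = 200 x 2 x 1 = 400
I = 400 / 100 = $4

$4


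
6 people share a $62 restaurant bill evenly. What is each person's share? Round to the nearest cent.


Total bill: $62
Number of people: 6
Each pays: $62 / 6 = $10.3333... ≈ $10.33

$10.33


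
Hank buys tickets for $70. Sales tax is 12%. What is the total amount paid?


Calculate the tax:
12% of $70 = $8.40
Add tax to price:
$70 + $8.40 = $78.40

$78.40


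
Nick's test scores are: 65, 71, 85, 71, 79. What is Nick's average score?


Add the scores:
65 + 71 + 85 + 71 + 79 = 371
Divide by the number of tests:
371 / 5 = 74.2

74.2


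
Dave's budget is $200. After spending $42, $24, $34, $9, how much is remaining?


Add up expenses:
$42 + $24 + $34 + $9 = $109
Subtract from budget:
$200 - $109 = $91

$91


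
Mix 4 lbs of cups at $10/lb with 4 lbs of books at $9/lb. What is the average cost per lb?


Cost of cups:
4 x $10 = $40
Cost of books:
4 x $9 = $36
Total cost: $40 + $36 = $76
Total weight: 8 lbs
Average: $76 / 8 = $9.50/lb

$9.50/lb


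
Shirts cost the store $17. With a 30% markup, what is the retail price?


Calculate the markup amount:
30% of $17 = $5.10
Add to cost:
$17 + $5.10 = $22.10

$22.10


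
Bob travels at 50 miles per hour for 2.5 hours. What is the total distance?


Use the formula: distance = speed x time
Speed = 50 mph, Time = 2.5 hours
50 x 2.5 = 125 miles

125 miles


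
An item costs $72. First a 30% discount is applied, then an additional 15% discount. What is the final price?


First discount:
30% of $72 = $21.60
Price after first discount:
$72 - $21.60 = $50.40
Second discount:
15% of $50.40 = $7.56
Final price:
$50.40 - $7.56 = $42.84

$42.84


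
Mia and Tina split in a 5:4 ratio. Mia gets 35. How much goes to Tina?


Find the multiplier:
35 / 5 = 7
Apply to Tina's share:
4 x 7 = 28

28


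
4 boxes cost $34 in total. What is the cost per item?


Total cost: $34
Number of items: 4
Unit price: $34 / 4 = $8.50

$8.50


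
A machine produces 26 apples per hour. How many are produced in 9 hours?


Production rate: 26 apples per hour
Time: 9 hours
Total: 26 x 9 = 234 apples

234 apples


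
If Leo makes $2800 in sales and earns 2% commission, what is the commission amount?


Convert rate to decimal:
2% = 0.02
Multiply by sales:
$2800 x 0.02 = $56

$56


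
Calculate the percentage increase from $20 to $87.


Find the absolute change:
|87 - 20| = 67
Divide by original and multiply by 100:
67 / 20 x 100 = 335%

335%


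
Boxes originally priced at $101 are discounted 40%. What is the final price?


Calculate the discount amount:
40% of $101 = $40.40
Subtract from original:
$101 - $40.40 = $60.60

$60.60


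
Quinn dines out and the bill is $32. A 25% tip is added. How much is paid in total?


Calculate the tip:
25% of $32 = $8
Add tip to meal cost:
$32 + $8 = $40

$40


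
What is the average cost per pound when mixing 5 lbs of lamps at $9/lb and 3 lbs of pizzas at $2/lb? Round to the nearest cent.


Cost of lamps:
5 x $9 = $45
Cost of pizzas:
3 x $2 = $6
Total cost: $45 + $6 = $51
Total weight: 8 lbs
Average: $51 / 8 = $6.375 ≈ $6.38/lb

$6.38/lb


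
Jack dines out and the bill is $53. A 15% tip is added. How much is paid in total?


Calculate the tip:
15% of $53 = $7.95
Add tip to meal cost:
$53 + $7.95 = $60.95

$60.95


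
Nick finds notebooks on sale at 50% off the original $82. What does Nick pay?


Calculate the discount amount:
50% of $82 = $41
Subtract from original:
$82 - $41 = $41

$41


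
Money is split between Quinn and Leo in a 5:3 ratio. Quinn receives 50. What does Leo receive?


Find the multiplier:
50 / 5 = 10
Apply to Leo's share:
3 x 10 = 30

30


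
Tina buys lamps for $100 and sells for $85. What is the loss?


Selling price = $85
Cost price = $100
Loss = cost price - selling price:
Loss = $100 - $85 = $15

$15


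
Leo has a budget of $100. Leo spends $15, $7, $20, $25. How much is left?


Add up expenses:
$15 + $7 + $20 + $25 = $67
Subtract from budget:
$100 - $67 = $33

$33


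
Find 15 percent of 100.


Convert percentage to decimal:
15% = 0.15
Multiply:
100 x 0.15 = 15

15


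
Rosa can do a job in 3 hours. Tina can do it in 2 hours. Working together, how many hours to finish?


Rosa's rate: 1/3 of the job per hour
Tina's rate: 1/2 of the job per hour
Combined rate: 1/3 + 1/2 = 5/6 per hour
Time = 1 / (5/6) = 6/5 = 1.2 hours

1.2 hours


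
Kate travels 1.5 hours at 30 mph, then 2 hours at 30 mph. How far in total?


Leg 1 distance:
30 x 1.5 = 45 miles
Leg 2 distance:
30 x 2 = 60 miles
Total distance:
45 + 60 = 105 miles

105 miles


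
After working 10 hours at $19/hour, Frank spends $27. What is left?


Calculate earnings:
10 x $19 = $190
Subtract spending:
$190 - $27 = $163

$163


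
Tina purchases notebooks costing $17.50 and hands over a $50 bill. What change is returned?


Start with the amount paid:
$50
Subtract the price:
$50 - $17.50 = $32.50

$32.50


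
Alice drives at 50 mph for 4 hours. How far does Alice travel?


Use the formula: distance = speed x time
Speed = 50 mph, Time = 4 hours
50 x 4 = 200 miles

200 miles


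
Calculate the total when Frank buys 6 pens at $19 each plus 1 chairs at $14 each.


Cost of pens:
6 x $19 = $114
Cost of chairs:
1 x $14 = $14
Add both:
$114 + $14 = $128

$128


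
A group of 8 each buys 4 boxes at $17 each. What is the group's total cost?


Cost per person:
4 x $17 = $68
Group total:
8 x $68 = $544

$544


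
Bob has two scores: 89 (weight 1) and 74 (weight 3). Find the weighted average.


Weighted sum:
1 x 89 + 3 x 74 = 311
Total weight:
1 + 3 = 4
Weighted average:
311 / 4 = 77.75

77.75


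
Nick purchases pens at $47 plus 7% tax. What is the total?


Calculate the tax:
7% of $47 = $3.29
Add tax to price:
$47 + $3.29 = $50.29

$50.29


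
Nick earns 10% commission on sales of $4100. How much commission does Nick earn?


Convert rate to decimal:
10% = 0.1
Multiply by sales:
$4100 x 0.1 = $410

$410


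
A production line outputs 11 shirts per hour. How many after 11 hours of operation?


Production rate: 11 shirts per hour
Time: 11 hours
Total: 11 x 11 = 121 shirts

121 shirts


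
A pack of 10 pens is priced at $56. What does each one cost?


Total cost: $56
Number of items: 10
Unit price: $56 / 10 = $5.60

$5.60


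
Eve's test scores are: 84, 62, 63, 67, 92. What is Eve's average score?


Add the scores:
84 + 62 + 63 + 67 + 92 = 368
Divide by the number of tests:
368 / 5 = 73.6

73.6


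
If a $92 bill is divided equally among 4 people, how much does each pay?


Total bill: $92
Number of people: 4
Each pays: $92 / 4 = $23

$23


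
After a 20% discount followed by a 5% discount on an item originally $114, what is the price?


First discount:
20% of $114 = $22.80
Price after first discount:
$114 - $22.80 = $91.20
Second discount:
5% of $91.20 = $4.56
Final price:
$91.20 - $4.56 = $86.64

$86.64


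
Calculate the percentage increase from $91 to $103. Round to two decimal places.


Find the absolute change:
|103 - 91| = 12
Divide by original and multiply by 100:
12 / 91 x 100 = 13.1868...% ≈ 13.19%

13.19%


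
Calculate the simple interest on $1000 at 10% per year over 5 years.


Use the formula I = P x R x T / 100
P x R x T = 1000 x 10 x 5 = 50000
I = 50000 / 100 = $500

$500


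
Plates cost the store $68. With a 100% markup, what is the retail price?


Calculate the markup amount:
100% of $68 = $68
Add to cost:
$68 + $68 = $136

$136


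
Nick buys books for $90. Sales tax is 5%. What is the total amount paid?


Calculate the tax:
5% of $90 = $4.50
Add tax to price:
$90 + $4.50 = $94.50

$94.50


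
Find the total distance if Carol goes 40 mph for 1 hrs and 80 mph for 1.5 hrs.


Leg 1 distance:
40 x 1 = 40 miles
Leg 2 distance:
80 x 1.5 = 120 miles
Total distance:
40 + 120 = 160 miles

160 miles


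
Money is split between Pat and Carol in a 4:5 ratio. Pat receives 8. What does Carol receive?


Find the multiplier:
8 / 4 = 2
Apply to Carol's share:
5 x 2 = 10

10


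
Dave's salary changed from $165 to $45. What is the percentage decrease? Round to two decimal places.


Find the absolute change:
|45 - 165| = 120
Divide by original and multiply by 100:
120 / 165 x 100 = 72.7272...% ≈ 72.73%

72.73%


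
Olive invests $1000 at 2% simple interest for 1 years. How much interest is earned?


Use the formula I = P x R x T / 100
P x R x T = 1000 x 2 x 1 = 2000
I = 2000 / 100 = $20

$20


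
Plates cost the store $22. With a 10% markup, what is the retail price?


Calculate the markup amount:
10% of $22 = $2.20
Add to cost:
$22 + $2.20 = $24.20

$24.20


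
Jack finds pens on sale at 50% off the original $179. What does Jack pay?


Calculate the discount amount:
50% of $179 = $89.50
Subtract from original:
$179 - $89.50 = $89.50

$89.50


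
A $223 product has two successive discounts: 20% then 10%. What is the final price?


First discount:
20% of $223 = $44.60
Price after first discount:
$223 - $44.60 = $178.40
Second discount:
10% of $178.40 = $17.84
Final price:
$178.40 - $17.84 = $160.56

$160.56


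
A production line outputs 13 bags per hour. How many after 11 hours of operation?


Production rate: 13 bags per hour
Time: 11 hours
Total: 13 x 11 = 143 bags

143 bags


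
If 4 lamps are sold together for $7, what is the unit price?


Total cost: $7
Number of items: 4
Unit price: $7 / 4 = $1.75

$1.75


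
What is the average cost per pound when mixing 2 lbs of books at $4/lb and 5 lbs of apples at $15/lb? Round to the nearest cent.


Cost of books:
2 x $4 = $8
Cost of apples:
5 x $15 = $75
Total cost: $8 + $75 = $83
Total weight: 7 lbs
Average: $83 / 7 = $11.8571... ≈ $11.86/lb

$11.86/lb


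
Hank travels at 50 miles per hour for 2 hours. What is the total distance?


Use the formula: distance = speed x time
Speed = 50 mph, Time = 2 hours
50 x 2 = 100 miles

100 miles


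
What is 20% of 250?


Convert percentage to decimal:
20% = 0.2
Multiply:
250 x 0.2 = 50

50


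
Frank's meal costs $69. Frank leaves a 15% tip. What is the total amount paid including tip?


Calculate the tip:
15% of $69 = $10.35
Add tip to meal cost:
$69 + $10.35 = $79.35

$79.35


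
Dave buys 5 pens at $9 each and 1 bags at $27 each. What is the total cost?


Cost of pens:
5 x $9 = $45
Cost of bags:
1 x $27 = $27
Add both:
$45 + $27 = $72

$72


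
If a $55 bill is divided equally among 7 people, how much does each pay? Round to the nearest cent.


Total bill: $55
Number of people: 7
Each pays: $55 / 7 = $7.8571... ≈ $7.86

$7.86


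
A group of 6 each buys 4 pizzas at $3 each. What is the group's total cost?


Cost per person:
4 x $3 = $12
Group total:
6 x $12 = $72

$72


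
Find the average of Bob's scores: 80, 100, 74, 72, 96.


Add the scores:
80 + 100 + 74 + 72 + 96 = 422
Divide by the number of tests:
422 / 5 = 84.4

84.4


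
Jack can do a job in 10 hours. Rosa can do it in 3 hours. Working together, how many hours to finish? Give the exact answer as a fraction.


Jack's rate: 1/10 of the job per hour
Rosa's rate: 1/3 of the job per hour
Combined rate: 1/10 + 1/3 = 13/30 per hour
Time = 1 / (13/30) = 30/13 hours (≈ 2.31 hours)

30/13 hours


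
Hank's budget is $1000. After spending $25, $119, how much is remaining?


Add up expenses:
$25 + $119 = $144
Subtract from budget:
$1000 - $144 = $856

$856


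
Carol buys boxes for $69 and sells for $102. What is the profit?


Selling price = $102
Cost price = $69
Profit = selling price - cost price:
Profit = $102 - $69 = $33

$33


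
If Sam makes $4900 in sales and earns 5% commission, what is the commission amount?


Convert rate to decimal:
5% = 0.05
Multiply by sales:
$4900 x 0.05 = $245

$245


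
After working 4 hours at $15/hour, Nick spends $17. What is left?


Calculate earnings:
4 x $15 = $60
Subtract spending:
$60 - $17 = $43

$43


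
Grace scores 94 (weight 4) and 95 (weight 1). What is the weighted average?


Weighted sum:
4 x 94 + 1 x 95 = 471
Total weight:
4 + 1 = 5
Weighted average:
471 / 5 = 94.2

94.2


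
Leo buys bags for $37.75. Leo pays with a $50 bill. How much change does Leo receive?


Start with the amount paid:
$50
Subtract the price:
$50 - $37.75 = $12.25

$12.25


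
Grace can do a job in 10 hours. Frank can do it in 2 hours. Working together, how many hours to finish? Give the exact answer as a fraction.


Grace's rate: 1/10 of the job per hour
Frank's rate: 1/2 of the job per hour
Combined rate: 1/10 + 1/2 = 3/5 per hour
Time = 1 / (3/5) = 5/3 hours (≈ 1.67 hours)

5/3 hours


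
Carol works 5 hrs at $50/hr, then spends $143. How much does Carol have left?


Calculate earnings:
5 x $50 = $250
Subtract spending:
$250 - $143 = $107

$107


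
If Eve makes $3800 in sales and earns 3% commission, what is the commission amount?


Convert rate to decimal:
3% = 0.03
Multiply by sales:
$3800 x 0.03 = $114

$114
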